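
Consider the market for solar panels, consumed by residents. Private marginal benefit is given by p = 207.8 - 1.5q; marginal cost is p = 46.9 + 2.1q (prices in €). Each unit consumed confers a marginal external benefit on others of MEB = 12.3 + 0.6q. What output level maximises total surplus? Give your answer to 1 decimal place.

Social marginal benefit = demand + MEB = 220.1 - 0.9q.
Set SMB = MC: 220.1 - 0.9q = 46.9 + 2.1q → q* = 57.7333.

q* = 57.7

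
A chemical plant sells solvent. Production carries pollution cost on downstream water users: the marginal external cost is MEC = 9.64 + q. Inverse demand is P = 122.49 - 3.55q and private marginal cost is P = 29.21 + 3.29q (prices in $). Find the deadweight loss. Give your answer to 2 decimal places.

DWL = $34.56

Market equilibrium (private): 29.21 + 3.29q = 122.49 - 3.55q → q_m = 13.6374.
Social marginal cost = private MC + MEC = 38.85 + 4.29q.
Set SMC = demand: 38.85 + 4.29q = 122.49 - 3.55q → q* = 10.6684.
The welfare-loss triangle has base |q_m − q*| and height MEC(q_m) (the vertical gap between SMC and demand is zero at q* and MEC at q_m).
DWL = ½ × 2.9690 × 23.2774 = 34.5553.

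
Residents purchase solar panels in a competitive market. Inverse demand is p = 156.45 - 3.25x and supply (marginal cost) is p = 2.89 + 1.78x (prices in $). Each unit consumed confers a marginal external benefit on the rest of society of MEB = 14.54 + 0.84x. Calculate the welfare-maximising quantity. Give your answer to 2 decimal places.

x* = 40.12

Social marginal benefit = demand + MEB = 170.99 - 2.41x.
Set SMB = MC: 170.99 - 2.41x = 2.89 + 1.78x → x* = 40.1193.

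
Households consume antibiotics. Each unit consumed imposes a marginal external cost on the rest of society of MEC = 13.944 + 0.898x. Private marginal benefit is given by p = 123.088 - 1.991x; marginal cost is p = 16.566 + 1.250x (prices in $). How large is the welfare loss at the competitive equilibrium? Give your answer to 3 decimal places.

Market equilibrium (private): 16.566 + 1.250x = 123.088 - 1.991x → x_m = 32.8670.
Social marginal benefit = demand − MEC = 109.144 - 2.889x.
Set SMB = MC: 109.144 - 2.889x = 16.566 + 1.250x → x* = 22.3672.
Between x* and x_m the wedge MC − SMB runs linearly from 0 to MEC(x_m), so the loss is a triangle.
DWL = ½ × 10.4998 × 43.4586 = 228.1533.

DWL = $228.153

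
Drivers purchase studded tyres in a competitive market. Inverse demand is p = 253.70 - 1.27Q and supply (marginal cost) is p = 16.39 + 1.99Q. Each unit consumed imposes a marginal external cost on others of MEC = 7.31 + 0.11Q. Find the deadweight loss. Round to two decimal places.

Market equilibrium (private): 16.39 + 1.99Q = 253.70 - 1.27Q → Q_m = 72.7945.
Social marginal benefit = demand − MEC = 246.39 - 1.38Q.
Set SMB = MC: 246.39 - 1.38Q = 16.39 + 1.99Q → Q* = 68.2493.
Between Q* and Q_m the wedge MC − SMB runs linearly from 0 to MEC(Q_m), so the loss is a triangle.
DWL = ½ × 4.5452 × 15.3174 = 34.8103.

DWL = 34.81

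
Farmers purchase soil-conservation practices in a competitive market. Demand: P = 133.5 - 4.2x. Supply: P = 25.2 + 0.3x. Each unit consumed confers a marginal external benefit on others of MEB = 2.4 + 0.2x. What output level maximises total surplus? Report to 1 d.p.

Social marginal benefit = demand + MEB = 135.9 - 4.0x.
Set SMB = MC: 135.9 - 4.0x = 25.2 + 0.3x → x* = 25.7442.

x* = 25.7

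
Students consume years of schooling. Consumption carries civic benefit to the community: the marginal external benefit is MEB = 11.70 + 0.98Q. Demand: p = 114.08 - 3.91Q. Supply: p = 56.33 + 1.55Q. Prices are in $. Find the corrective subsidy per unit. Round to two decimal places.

Social marginal benefit = demand + MEB = 125.78 - 2.93Q.
Set SMB = MC: 125.78 - 2.93Q = 56.33 + 1.55Q → Q* = 15.5022.
The Pigouvian subsidy equals MEB at Q*: 11.70 + 0.98×15.5022 = 26.8922.

subsidy = $26.89 per unit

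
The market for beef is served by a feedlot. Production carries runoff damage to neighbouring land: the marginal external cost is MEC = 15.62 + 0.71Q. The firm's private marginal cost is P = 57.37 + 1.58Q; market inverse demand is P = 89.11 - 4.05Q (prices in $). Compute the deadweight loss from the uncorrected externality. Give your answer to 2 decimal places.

DWL = $30.37

Market equilibrium (private): 57.37 + 1.58Q = 89.11 - 4.05Q → Q_m = 5.6377.
Social marginal cost = private MC + MEC = 72.99 + 2.29Q.
Set SMC = demand: 72.99 + 2.29Q = 89.11 - 4.05Q → Q* = 2.5426.
Between Q* and Q_m the wedge SMC − demand runs linearly from 0 to MEC(Q_m), so the loss is a triangle.
DWL = ½ × 3.0951 × 19.6227 = 30.3671.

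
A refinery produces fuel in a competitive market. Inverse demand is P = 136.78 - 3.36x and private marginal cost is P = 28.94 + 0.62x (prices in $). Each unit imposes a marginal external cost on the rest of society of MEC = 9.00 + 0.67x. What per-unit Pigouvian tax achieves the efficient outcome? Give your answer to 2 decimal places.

tax = $23.24 per unit

Social marginal cost = private MC + MEC = 37.94 + 1.29x.
Set SMC = demand: 37.94 + 1.29x = 136.78 - 3.36x → x* = 21.2559.
The Pigouvian tax equals MEC at x*: 9.00 + 0.67×21.2559 = 23.2415.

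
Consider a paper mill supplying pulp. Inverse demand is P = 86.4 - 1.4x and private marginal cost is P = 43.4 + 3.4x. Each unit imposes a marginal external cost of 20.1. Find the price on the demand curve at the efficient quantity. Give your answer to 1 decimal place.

Social marginal cost = private MC + MEC = 63.5 + 3.4x.
Set SMC = demand: 63.5 + 3.4x = 86.4 - 1.4x → x* = 4.7708.
Consumer price on the demand curve at x*: 86.4 − 1.4×4.7708 = 79.7209.

P = 79.7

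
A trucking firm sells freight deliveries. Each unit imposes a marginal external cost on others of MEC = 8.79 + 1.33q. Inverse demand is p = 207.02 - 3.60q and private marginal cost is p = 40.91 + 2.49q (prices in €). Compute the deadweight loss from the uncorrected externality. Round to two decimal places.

DWL = €136.86

Market equilibrium (private): 40.91 + 2.49q = 207.02 - 3.60q → q_m = 27.2759.
Social marginal cost = private MC + MEC = 49.70 + 3.82q.
Set SMC = demand: 49.70 + 3.82q = 207.02 - 3.60q → q* = 21.2022.
Height of the DWL triangle at q_m is SMC(q_m) − demand(q_m) = MEC(q_m) = 45.0669.
DWL = ½ × 6.0737 × 45.0669 = 136.8614.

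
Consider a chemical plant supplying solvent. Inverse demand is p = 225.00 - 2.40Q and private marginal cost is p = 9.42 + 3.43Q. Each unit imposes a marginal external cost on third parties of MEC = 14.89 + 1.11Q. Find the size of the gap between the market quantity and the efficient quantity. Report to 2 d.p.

Market equilibrium (private): 9.42 + 3.43Q = 225.00 - 2.40Q → Q_m = 36.9777.
Social marginal cost = private MC + MEC = 24.31 + 4.54Q.
Set SMC = demand: 24.31 + 4.54Q = 225.00 - 2.40Q → Q* = 28.9179.
Gap = |36.9777 − 28.9179| = 8.0598.

8.06 units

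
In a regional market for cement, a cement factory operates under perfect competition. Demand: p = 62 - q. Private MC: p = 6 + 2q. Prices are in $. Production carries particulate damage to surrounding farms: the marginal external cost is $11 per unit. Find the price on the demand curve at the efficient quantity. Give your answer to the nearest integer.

P = $47

Social marginal cost = private MC + MEC = 17 + 2q.
Set SMC = demand: 17 + 2q = 62 - q → q* = 15.0000.
Consumer price on the demand curve at q*: 62 − 1×15.0000 = 47.0000.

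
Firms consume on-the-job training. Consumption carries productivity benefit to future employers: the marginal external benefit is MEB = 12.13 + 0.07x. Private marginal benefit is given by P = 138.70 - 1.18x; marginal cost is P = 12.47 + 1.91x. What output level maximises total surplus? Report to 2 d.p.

Social marginal benefit = demand + MEB = 150.83 - 1.11x.
Set SMB = MC: 150.83 - 1.11x = 12.47 + 1.91x → x* = 45.8146.

x* = 45.81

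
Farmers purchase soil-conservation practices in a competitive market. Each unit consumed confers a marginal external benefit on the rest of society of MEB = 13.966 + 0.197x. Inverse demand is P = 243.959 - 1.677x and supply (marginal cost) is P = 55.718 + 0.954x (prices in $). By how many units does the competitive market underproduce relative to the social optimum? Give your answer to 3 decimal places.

Market equilibrium (private): 55.718 + 0.954x = 243.959 - 1.677x → x_m = 71.5473.
Social marginal benefit = demand + MEB = 257.925 - 1.480x.
Set SMB = MC: 257.925 - 1.480x = 55.718 + 0.954x → x* = 83.0760.
Gap = |71.5473 − 83.0760| = 11.5287.

11.529 units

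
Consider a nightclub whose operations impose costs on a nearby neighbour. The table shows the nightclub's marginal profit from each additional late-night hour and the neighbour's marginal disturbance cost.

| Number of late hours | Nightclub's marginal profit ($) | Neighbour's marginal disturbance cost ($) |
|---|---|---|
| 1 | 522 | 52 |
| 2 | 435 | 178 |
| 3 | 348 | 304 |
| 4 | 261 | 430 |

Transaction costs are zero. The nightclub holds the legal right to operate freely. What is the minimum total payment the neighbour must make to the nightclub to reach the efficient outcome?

$261

Left alone the nightclub would choose level 4 (marginal profit stays positive).
Efficient level: k* = 3 (marginal profit ≥ marginal disturbance cost through 3).
The neighbour must at least cover the nightclub's forgone profit from cutting 4→3: 261 = 261.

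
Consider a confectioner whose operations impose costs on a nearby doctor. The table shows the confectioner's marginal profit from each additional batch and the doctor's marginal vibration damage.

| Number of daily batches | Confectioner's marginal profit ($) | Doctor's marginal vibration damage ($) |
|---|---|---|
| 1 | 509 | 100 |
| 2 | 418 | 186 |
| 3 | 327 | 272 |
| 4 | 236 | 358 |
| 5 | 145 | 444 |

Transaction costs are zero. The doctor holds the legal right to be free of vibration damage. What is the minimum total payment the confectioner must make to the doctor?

$558

Efficient level: marginal profit ≥ marginal vibration damage through level 3, so k* = 3.
With the doctor holding the right, the confectioner must at least compensate total damage at k*: 100 + 186 + 272 = 558.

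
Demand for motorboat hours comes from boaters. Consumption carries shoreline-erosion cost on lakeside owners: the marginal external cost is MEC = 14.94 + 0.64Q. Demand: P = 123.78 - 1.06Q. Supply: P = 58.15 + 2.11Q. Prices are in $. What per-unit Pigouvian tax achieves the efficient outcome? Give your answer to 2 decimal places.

Social marginal benefit = demand − MEC = 108.84 - 1.70Q.
Set SMB = MC: 108.84 - 1.70Q = 58.15 + 2.11Q → Q* = 13.3045.
The Pigouvian tax equals MEC at Q*: 14.94 + 0.64×13.3045 = 23.4549.

tax = $23.45 per unit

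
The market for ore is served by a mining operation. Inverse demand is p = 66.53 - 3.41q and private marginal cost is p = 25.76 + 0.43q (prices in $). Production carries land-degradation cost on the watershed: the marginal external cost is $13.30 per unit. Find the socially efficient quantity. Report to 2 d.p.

q* = 7.15

Social marginal cost = private MC + MEC = 39.06 + 0.43q.
Set SMC = demand: 39.06 + 0.43q = 66.53 - 3.41q → q* = 7.1536.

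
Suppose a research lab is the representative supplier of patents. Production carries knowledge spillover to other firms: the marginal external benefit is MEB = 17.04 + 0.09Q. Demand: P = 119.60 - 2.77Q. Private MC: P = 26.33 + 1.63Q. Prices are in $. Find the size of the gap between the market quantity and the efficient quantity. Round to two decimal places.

Market equilibrium (private): 26.33 + 1.63Q = 119.60 - 2.77Q → Q_m = 21.1977.
Social marginal cost = private MC − MEB = 9.29 + 1.54Q.
Set SMC = demand: 9.29 + 1.54Q = 119.60 - 2.77Q → Q* = 25.5940.
Gap = |21.1977 − 25.5940| = 4.3963.

4.40 units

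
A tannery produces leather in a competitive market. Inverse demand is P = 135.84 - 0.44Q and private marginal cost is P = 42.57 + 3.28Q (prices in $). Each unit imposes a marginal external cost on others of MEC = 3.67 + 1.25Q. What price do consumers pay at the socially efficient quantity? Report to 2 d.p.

P = $127.91

Social marginal cost = private MC + MEC = 46.24 + 4.53Q.
Set SMC = demand: 46.24 + 4.53Q = 135.84 - 0.44Q → Q* = 18.0282.
Consumer price on the demand curve at Q*: 135.84 − 0.44×18.0282 = 127.9076.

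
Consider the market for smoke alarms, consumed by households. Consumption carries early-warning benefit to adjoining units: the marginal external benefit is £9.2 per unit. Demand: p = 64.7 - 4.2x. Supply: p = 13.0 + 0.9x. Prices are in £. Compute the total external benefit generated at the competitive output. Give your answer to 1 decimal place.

Market equilibrium (private): 13.0 + 0.9x = 64.7 - 4.2x → x_m = 10.1373.
Total external benefit = MEB × x_m = 9.2 × 10.1373 = 93.2632.

£93.3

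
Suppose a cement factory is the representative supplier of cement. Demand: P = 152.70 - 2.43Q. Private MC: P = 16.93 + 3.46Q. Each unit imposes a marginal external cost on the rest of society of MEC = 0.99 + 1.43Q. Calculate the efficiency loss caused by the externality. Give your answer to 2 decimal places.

DWL = 78.74

Market equilibrium (private): 16.93 + 3.46Q = 152.70 - 2.43Q → Q_m = 23.0509.
Social marginal cost = private MC + MEC = 17.92 + 4.89Q.
Set SMC = demand: 17.92 + 4.89Q = 152.70 - 2.43Q → Q* = 18.4126.
Height of the DWL triangle at Q_m is SMC(Q_m) − demand(Q_m) = MEC(Q_m) = 33.9528.
DWL = ½ × 4.6383 × 33.9528 = 78.7416.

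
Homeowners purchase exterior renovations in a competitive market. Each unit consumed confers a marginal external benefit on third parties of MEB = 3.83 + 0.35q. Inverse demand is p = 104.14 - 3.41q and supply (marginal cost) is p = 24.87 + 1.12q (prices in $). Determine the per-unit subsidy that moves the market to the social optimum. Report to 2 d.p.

Social marginal benefit = demand + MEB = 107.97 - 3.06q.
Set SMB = MC: 107.97 - 3.06q = 24.87 + 1.12q → q* = 19.8804.
The Pigouvian subsidy equals MEB at q*: 3.83 + 0.35×19.8804 = 10.7881.

subsidy = $10.79 per unit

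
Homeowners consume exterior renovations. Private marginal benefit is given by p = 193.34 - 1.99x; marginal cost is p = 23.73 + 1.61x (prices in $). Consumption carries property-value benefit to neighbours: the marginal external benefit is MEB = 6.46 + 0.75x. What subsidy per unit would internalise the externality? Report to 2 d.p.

Social marginal benefit = demand + MEB = 199.80 - 1.24x.
Set SMB = MC: 199.80 - 1.24x = 23.73 + 1.61x → x* = 61.7789.
The Pigouvian subsidy equals MEB at x*: 6.46 + 0.75×61.7789 = 52.7942.

subsidy = $52.79 per unit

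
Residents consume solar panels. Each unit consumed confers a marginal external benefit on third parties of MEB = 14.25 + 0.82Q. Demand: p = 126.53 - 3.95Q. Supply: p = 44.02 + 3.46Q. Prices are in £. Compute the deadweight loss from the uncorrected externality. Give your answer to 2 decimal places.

DWL = £41.48

Market equilibrium (private): 44.02 + 3.46Q = 126.53 - 3.95Q → Q_m = 11.1350.
Social marginal benefit = demand + MEB = 140.78 - 3.13Q.
Set SMB = MC: 140.78 - 3.13Q = 44.02 + 3.46Q → Q* = 14.6829.
Between Q* and Q_m the wedge SMB − MC runs linearly from 0 to MEB(Q_m), so the loss is a triangle.
DWL = ½ × 3.5479 × 23.3807 = 41.4762.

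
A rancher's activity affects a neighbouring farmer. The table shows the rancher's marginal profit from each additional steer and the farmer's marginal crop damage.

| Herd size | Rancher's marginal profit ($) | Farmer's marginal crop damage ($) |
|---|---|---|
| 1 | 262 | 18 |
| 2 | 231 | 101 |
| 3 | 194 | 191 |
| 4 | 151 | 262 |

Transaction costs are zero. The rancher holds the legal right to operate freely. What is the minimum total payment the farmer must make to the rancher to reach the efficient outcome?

$151

Left alone the rancher would choose level 4 (marginal profit stays positive).
Efficient level: k* = 3 (marginal profit ≥ marginal crop damage through 3).
The farmer must at least cover the rancher's forgone profit from cutting 4→3: 151 = 151.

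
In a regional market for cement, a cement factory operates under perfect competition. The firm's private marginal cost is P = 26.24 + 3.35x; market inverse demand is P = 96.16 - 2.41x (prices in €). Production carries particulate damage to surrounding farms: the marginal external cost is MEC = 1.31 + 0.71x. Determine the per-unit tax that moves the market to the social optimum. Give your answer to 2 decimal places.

Social marginal cost = private MC + MEC = 27.55 + 4.06x.
Set SMC = demand: 27.55 + 4.06x = 96.16 - 2.41x → x* = 10.6043.
The Pigouvian tax equals MEC at x*: 1.31 + 0.71×10.6043 = 8.8391.

tax = €8.84 per unit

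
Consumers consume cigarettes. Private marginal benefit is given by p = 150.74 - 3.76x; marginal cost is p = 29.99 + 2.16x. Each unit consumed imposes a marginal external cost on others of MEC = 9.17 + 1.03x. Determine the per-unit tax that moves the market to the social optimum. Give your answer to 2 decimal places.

Social marginal benefit = demand − MEC = 141.57 - 4.79x.
Set SMB = MC: 141.57 - 4.79x = 29.99 + 2.16x → x* = 16.0547.
The Pigouvian tax equals MEC at x*: 9.17 + 1.03×16.0547 = 25.7063.

tax = 25.71 per unit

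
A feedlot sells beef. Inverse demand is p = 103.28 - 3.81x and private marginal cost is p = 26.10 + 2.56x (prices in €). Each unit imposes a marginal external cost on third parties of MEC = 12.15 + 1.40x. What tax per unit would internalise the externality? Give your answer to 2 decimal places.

tax = €23.87 per unit

Social marginal cost = private MC + MEC = 38.25 + 3.96x.
Set SMC = demand: 38.25 + 3.96x = 103.28 - 3.81x → x* = 8.3694.
The Pigouvian tax equals MEC at x*: 12.15 + 1.40×8.3694 = 23.8672.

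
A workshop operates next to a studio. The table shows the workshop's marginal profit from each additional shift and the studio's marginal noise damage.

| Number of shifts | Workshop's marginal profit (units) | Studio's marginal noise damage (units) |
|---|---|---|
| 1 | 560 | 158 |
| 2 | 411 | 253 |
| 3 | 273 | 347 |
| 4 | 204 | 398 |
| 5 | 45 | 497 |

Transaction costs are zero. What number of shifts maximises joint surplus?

2

Bargaining reaches the level where marginal profit last exceeds marginal noise damage.
That holds through level 2 (411 ≥ 253) but not at 3 (273 < 347).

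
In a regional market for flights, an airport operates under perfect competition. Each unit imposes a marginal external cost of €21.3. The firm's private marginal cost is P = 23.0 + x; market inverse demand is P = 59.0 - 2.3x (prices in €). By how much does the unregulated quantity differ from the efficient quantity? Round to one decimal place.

Market equilibrium (private): 23.0 + x = 59.0 - 2.3x → x_m = 10.9091.
Social marginal cost = private MC + MEC = 44.3 + x.
Set SMC = demand: 44.3 + x = 59.0 - 2.3x → x* = 4.4545.
Gap = |10.9091 − 4.4545| = 6.4546.

6.5 units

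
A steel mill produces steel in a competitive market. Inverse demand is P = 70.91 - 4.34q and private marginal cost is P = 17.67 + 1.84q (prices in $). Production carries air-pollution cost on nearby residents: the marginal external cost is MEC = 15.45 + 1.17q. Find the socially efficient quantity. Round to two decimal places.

q* = 5.14

Social marginal cost = private MC + MEC = 33.12 + 3.01q.
Set SMC = demand: 33.12 + 3.01q = 70.91 - 4.34q → q* = 5.1415.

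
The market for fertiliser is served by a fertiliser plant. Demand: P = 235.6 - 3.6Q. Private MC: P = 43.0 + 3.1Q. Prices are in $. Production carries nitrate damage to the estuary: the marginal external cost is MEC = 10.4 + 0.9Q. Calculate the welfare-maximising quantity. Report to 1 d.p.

Social marginal cost = private MC + MEC = 53.4 + 4.0Q.
Set SMC = demand: 53.4 + 4.0Q = 235.6 - 3.6Q → Q* = 23.9737.

Q* = 24.0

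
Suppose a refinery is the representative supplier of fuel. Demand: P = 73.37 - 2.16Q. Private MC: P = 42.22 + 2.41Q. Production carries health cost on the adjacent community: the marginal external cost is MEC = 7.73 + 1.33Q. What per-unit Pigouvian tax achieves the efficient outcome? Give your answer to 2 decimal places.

tax = 13.01 per unit

Social marginal cost = private MC + MEC = 49.95 + 3.74Q.
Set SMC = demand: 49.95 + 3.74Q = 73.37 - 2.16Q → Q* = 3.9695.
The Pigouvian tax equals MEC at Q*: 7.73 + 1.33×3.9695 = 13.0094.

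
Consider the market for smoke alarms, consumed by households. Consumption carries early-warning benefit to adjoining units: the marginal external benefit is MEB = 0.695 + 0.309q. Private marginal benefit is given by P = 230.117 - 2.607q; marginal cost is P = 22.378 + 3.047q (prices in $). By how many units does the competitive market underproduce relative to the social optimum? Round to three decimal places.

2.254 units

Market equilibrium (private): 22.378 + 3.047q = 230.117 - 2.607q → q_m = 36.7420.
Social marginal benefit = demand + MEB = 230.812 - 2.298q.
Set SMB = MC: 230.812 - 2.298q = 22.378 + 3.047q → q* = 38.9961.
Gap = |36.7420 − 38.9961| = 2.2541.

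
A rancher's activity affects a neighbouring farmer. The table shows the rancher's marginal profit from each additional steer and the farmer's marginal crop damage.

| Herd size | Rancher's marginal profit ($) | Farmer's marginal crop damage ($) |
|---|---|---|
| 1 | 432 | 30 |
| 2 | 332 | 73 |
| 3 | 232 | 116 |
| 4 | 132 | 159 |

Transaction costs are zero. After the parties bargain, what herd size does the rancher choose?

Bargaining reaches the level where marginal profit last exceeds marginal crop damage.
That holds through level 3 (232 ≥ 116) but not at 4 (132 < 159).

3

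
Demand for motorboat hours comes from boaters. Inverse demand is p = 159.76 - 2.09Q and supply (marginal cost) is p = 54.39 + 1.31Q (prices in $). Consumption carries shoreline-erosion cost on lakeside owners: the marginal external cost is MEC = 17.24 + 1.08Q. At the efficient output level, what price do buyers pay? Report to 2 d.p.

Social marginal benefit = demand − MEC = 142.52 - 3.17Q.
Set SMB = MC: 142.52 - 3.17Q = 54.39 + 1.31Q → Q* = 19.6719.
Consumer price on the demand curve at Q*: 159.76 − 2.09×19.6719 = 118.6457.

P = $118.65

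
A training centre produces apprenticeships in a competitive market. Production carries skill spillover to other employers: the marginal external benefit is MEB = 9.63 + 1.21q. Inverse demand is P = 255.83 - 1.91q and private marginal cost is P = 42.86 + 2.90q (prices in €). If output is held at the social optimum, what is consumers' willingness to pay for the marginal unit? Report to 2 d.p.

Social marginal cost = private MC − MEB = 33.23 + 1.69q.
Set SMC = demand: 33.23 + 1.69q = 255.83 - 1.91q → q* = 61.8333.
Consumer price on the demand curve at q*: 255.83 − 1.91×61.8333 = 137.7284.

P = €137.73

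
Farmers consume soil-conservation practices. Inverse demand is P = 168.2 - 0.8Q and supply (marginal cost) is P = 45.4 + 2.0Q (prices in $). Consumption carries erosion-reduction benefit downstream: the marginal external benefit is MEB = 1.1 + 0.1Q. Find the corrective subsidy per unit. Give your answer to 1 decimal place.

Social marginal benefit = demand + MEB = 169.3 - 0.7Q.
Set SMB = MC: 169.3 - 0.7Q = 45.4 + 2.0Q → Q* = 45.8889.
The Pigouvian subsidy equals MEB at Q*: 1.1 + 0.1×45.8889 = 5.6889.

subsidy = $5.7 per unit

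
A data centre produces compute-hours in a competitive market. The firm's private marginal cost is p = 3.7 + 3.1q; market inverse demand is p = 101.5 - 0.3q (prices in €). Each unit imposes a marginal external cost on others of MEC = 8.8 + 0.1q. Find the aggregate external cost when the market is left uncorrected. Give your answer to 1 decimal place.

Market equilibrium (private): 3.7 + 3.1q = 101.5 - 0.3q → q_m = 28.7647.
Total external cost = ∫₀^{q_m} (8.8 + 0.1q) dq = 8.8×28.7647 + ½×0.1×28.7647² = 294.4998.

€294.5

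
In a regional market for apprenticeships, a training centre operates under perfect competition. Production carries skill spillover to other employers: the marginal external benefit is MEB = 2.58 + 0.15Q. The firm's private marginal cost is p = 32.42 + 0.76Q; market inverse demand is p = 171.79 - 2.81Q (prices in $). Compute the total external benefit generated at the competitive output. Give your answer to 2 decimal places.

Market equilibrium (private): 32.42 + 0.76Q = 171.79 - 2.81Q → Q_m = 39.0392.
Total external benefit = ∫₀^{Q_m} (2.58 + 0.15Q) dQ = 2.58×39.0392 + ½×0.15×39.0392² = 215.0256.

$215.03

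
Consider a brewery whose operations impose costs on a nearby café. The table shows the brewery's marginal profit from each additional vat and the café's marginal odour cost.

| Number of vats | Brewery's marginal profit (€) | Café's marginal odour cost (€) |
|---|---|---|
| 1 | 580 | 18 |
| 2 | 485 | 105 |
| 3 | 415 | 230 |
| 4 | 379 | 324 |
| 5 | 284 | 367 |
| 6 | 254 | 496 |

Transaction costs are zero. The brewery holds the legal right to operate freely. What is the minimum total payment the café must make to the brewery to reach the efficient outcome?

Left alone the brewery would choose level 6 (marginal profit stays positive).
Efficient level: k* = 4 (marginal profit ≥ marginal odour cost through 4).
The café must at least cover the brewery's forgone profit from cutting 6→4: 284 + 254 = 538.

€538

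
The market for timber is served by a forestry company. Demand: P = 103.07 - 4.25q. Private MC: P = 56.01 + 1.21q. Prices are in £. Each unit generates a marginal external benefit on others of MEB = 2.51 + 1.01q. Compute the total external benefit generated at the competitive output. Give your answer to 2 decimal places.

Market equilibrium (private): 56.01 + 1.21q = 103.07 - 4.25q → q_m = 8.6190.
Total external benefit = ∫₀^{q_m} (2.51 + 1.01q) dq = 2.51×8.6190 + ½×1.01×8.6190² = 59.1487.

£59.15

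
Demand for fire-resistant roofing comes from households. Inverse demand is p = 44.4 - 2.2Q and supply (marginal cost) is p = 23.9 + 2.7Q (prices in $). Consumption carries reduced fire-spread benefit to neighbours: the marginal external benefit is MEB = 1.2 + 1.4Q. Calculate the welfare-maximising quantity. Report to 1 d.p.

Social marginal benefit = demand + MEB = 45.6 - 0.8Q.
Set SMB = MC: 45.6 - 0.8Q = 23.9 + 2.7Q → Q* = 6.2000.

Q* = 6.2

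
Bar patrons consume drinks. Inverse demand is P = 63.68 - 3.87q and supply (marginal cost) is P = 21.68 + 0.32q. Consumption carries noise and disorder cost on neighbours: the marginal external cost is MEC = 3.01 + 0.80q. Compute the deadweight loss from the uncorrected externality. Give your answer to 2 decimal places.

DWL = 12.19

Market equilibrium (private): 21.68 + 0.32q = 63.68 - 3.87q → q_m = 10.0239.
Social marginal benefit = demand − MEC = 60.67 - 4.67q.
Set SMB = MC: 60.67 - 4.67q = 21.68 + 0.32q → q* = 7.8136.
The welfare-loss triangle has base |q_m − q*| and height MEC(q_m) (the vertical gap between SMB and MC is zero at q* and MEC at q_m).
DWL = ½ × 2.2103 × 11.0291 = 12.1888.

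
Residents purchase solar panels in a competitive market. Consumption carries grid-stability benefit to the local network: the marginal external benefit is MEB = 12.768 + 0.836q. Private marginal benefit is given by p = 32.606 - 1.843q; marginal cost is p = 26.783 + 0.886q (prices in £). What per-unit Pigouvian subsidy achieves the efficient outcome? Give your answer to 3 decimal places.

Social marginal benefit = demand + MEB = 45.374 - 1.007q.
Set SMB = MC: 45.374 - 1.007q = 26.783 + 0.886q → q* = 9.8209.
The Pigouvian subsidy equals MEB at q*: 12.768 + 0.836×9.8209 = 20.9783.

subsidy = £20.978 per unit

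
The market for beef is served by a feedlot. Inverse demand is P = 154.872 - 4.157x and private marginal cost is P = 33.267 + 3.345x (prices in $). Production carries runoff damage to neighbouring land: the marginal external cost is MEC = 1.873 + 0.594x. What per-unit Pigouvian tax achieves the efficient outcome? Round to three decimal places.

tax = $10.658 per unit

Social marginal cost = private MC + MEC = 35.140 + 3.939x.
Set SMC = demand: 35.140 + 3.939x = 154.872 - 4.157x → x* = 14.7890.
The Pigouvian tax equals MEC at x*: 1.873 + 0.594×14.7890 = 10.6577.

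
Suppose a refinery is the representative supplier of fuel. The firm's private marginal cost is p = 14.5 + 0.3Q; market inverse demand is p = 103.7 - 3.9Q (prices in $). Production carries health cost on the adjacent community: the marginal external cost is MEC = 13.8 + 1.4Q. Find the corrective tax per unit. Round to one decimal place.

tax = $32.7 per unit

Social marginal cost = private MC + MEC = 28.3 + 1.7Q.
Set SMC = demand: 28.3 + 1.7Q = 103.7 - 3.9Q → Q* = 13.4643.
The Pigouvian tax equals MEC at Q*: 13.8 + 1.4×13.4643 = 32.6500.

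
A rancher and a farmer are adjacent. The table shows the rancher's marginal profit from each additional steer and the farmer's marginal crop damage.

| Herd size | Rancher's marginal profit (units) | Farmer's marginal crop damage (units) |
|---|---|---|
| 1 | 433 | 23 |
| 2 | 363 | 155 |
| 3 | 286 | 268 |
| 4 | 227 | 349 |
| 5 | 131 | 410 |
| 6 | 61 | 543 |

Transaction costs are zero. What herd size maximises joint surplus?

3

Bargaining reaches the level where marginal profit last exceeds marginal crop damage.
That holds through level 3 (286 ≥ 268) but not at 4 (227 < 349).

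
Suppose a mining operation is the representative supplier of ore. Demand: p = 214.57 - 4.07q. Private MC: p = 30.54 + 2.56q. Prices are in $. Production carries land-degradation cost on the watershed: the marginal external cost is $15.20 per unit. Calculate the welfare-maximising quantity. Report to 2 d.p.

Social marginal cost = private MC + MEC = 45.74 + 2.56q.
Set SMC = demand: 45.74 + 2.56q = 214.57 - 4.07q → q* = 25.4646.

q* = 25.46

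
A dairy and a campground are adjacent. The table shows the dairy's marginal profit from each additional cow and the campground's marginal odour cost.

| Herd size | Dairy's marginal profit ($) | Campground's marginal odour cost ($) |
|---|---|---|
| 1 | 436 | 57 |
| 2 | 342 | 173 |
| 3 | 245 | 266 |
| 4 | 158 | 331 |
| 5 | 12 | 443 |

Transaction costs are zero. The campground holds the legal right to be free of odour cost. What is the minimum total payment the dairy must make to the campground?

$230

Efficient level: marginal profit ≥ marginal odour cost through level 2, so k* = 2.
With the campground holding the right, the dairy must at least compensate total damage at k*: 57 + 173 = 230.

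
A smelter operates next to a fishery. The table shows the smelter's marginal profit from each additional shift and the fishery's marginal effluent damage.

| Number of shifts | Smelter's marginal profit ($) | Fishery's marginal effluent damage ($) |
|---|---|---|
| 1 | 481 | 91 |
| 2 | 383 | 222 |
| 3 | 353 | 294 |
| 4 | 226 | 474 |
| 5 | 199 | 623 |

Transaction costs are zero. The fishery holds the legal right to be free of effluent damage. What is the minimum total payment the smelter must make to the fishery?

Efficient level: marginal profit ≥ marginal effluent damage through level 3, so k* = 3.
With the fishery holding the right, the smelter must at least compensate total damage at k*: 91 + 222 + 294 = 607.

$607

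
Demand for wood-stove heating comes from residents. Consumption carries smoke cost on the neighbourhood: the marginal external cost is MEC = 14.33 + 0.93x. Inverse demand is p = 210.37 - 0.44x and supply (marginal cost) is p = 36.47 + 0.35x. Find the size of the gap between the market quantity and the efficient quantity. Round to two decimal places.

Market equilibrium (private): 36.47 + 0.35x = 210.37 - 0.44x → x_m = 220.1266.
Social marginal benefit = demand − MEC = 196.04 - 1.37x.
Set SMB = MC: 196.04 - 1.37x = 36.47 + 0.35x → x* = 92.7733.
Gap = |220.1266 − 92.7733| = 127.3533.

127.35 units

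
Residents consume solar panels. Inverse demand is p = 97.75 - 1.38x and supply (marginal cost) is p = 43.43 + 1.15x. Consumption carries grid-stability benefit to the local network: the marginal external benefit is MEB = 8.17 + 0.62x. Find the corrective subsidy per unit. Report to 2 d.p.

Social marginal benefit = demand + MEB = 105.92 - 0.76x.
Set SMB = MC: 105.92 - 0.76x = 43.43 + 1.15x → x* = 32.7173.
The Pigouvian subsidy equals MEB at x*: 8.17 + 0.62×32.7173 = 28.4547.

subsidy = 28.45 per unit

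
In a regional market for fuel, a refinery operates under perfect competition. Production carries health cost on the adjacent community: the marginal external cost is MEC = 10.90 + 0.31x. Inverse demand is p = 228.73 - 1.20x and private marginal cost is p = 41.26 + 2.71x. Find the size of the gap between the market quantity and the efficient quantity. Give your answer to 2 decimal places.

6.11 units

Market equilibrium (private): 41.26 + 2.71x = 228.73 - 1.20x → x_m = 47.9463.
Social marginal cost = private MC + MEC = 52.16 + 3.02x.
Set SMC = demand: 52.16 + 3.02x = 228.73 - 1.20x → x* = 41.8412.
Gap = |47.9463 − 41.8412| = 6.1051.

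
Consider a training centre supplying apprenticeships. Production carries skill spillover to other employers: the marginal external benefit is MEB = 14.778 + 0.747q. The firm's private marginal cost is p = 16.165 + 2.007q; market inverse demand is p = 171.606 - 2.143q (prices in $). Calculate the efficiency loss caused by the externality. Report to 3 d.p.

Market equilibrium (private): 16.165 + 2.007q = 171.606 - 2.143q → q_m = 37.4557.
Social marginal cost = private MC − MEB = 1.387 + 1.260q.
Set SMC = demand: 1.387 + 1.260q = 171.606 - 2.143q → q* = 50.0203.
Between q* and q_m the wedge demand − SMC runs linearly from 0 to MEB(q_m), so the loss is a triangle.
DWL = ½ × 12.5646 × 42.7574 = 268.6148.

DWL = $268.615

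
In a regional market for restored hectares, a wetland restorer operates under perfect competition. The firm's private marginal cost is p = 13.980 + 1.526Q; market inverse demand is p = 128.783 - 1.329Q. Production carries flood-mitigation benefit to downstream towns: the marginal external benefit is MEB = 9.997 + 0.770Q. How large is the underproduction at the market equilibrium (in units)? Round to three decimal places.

Market equilibrium (private): 13.980 + 1.526Q = 128.783 - 1.329Q → Q_m = 40.2112.
Social marginal cost = private MC − MEB = 3.983 + 0.756Q.
Set SMC = demand: 3.983 + 0.756Q = 128.783 - 1.329Q → Q* = 59.8561.
Gap = |40.2112 − 59.8561| = 19.6449.

19.645 units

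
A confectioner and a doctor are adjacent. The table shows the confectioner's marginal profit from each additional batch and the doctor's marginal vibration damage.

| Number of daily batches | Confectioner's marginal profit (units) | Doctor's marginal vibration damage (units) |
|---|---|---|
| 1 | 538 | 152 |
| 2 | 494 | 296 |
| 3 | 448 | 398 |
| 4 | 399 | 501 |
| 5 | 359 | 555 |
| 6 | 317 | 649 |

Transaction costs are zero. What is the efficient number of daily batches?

Bargaining reaches the level where marginal profit last exceeds marginal vibration damage.
That holds through level 3 (448 ≥ 398) but not at 4 (399 < 501).

3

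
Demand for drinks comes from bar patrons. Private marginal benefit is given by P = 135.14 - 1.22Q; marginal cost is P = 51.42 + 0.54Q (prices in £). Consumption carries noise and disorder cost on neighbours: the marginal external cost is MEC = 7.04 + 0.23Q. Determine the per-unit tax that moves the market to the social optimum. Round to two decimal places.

Social marginal benefit = demand − MEC = 128.10 - 1.45Q.
Set SMB = MC: 128.10 - 1.45Q = 51.42 + 0.54Q → Q* = 38.5327.
The Pigouvian tax equals MEC at Q*: 7.04 + 0.23×38.5327 = 15.9025.

tax = £15.90 per unit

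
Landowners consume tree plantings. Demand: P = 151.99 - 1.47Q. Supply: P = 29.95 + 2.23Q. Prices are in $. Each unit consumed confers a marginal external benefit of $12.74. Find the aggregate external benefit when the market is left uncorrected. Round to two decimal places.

Market equilibrium (private): 29.95 + 2.23Q = 151.99 - 1.47Q → Q_m = 32.9838.
Total external benefit = MEB × Q_m = 12.74 × 32.9838 = 420.2136.

$420.21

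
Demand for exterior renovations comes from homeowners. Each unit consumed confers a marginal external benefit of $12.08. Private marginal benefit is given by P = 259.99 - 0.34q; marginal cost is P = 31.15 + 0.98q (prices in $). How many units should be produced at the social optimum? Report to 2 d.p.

Social marginal benefit = demand + MEB = 272.07 - 0.34q.
Set SMB = MC: 272.07 - 0.34q = 31.15 + 0.98q → q* = 182.5152.

q* = 182.52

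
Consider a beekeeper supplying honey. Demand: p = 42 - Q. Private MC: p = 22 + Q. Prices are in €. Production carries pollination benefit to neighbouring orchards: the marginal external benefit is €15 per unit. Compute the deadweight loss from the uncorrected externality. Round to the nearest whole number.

DWL = €56

Market equilibrium (private): 22 + Q = 42 - Q → Q_m = 10.0000.
Social marginal cost = private MC − MEB = 7 + Q.
Set SMC = demand: 7 + Q = 42 - Q → Q* = 17.5000.
Height of the DWL triangle at Q_m is demand(Q_m) − SMC(Q_m) = MEB(Q_m) = 15.0000.
DWL = ½ × 7.5000 × 15.0000 = 56.2500.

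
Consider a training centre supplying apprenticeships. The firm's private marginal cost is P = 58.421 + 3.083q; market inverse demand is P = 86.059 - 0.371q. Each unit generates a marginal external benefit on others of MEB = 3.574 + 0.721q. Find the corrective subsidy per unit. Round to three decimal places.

subsidy = 11.808 per unit

Social marginal cost = private MC − MEB = 54.847 + 2.362q.
Set SMC = demand: 54.847 + 2.362q = 86.059 - 0.371q → q* = 11.4204.
The Pigouvian subsidy equals MEB at q*: 3.574 + 0.721×11.4204 = 11.8081.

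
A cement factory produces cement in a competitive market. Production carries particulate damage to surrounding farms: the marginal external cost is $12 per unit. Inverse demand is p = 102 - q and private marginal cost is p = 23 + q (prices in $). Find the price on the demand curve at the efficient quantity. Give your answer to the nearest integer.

Social marginal cost = private MC + MEC = 35 + q.
Set SMC = demand: 35 + q = 102 - q → q* = 33.5000.
Consumer price on the demand curve at q*: 102 − 1×33.5000 = 68.5000.

P = $69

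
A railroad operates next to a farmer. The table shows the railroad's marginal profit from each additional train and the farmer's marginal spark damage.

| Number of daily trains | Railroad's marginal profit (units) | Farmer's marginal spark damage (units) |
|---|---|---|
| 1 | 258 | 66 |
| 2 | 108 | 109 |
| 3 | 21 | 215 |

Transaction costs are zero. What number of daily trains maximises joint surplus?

1

Bargaining reaches the level where marginal profit last exceeds marginal spark damage.
That holds through level 1 (258 ≥ 66) but not at 2 (108 < 109).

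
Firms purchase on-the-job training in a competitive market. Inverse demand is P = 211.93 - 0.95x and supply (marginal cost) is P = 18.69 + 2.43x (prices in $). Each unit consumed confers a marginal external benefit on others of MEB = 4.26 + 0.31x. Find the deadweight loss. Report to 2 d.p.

DWL = $78.71

Market equilibrium (private): 18.69 + 2.43x = 211.93 - 0.95x → x_m = 57.1716.
Social marginal benefit = demand + MEB = 216.19 - 0.64x.
Set SMB = MC: 216.19 - 0.64x = 18.69 + 2.43x → x* = 64.3322.
Between x* and x_m the wedge SMB − MC runs linearly from 0 to MEB(x_m), so the loss is a triangle.
DWL = ½ × 7.1606 × 21.9832 = 78.7065.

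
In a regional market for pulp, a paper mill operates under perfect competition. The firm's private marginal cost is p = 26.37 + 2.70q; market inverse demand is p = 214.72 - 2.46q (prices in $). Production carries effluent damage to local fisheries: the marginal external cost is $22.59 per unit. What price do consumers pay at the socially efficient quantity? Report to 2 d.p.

Social marginal cost = private MC + MEC = 48.96 + 2.70q.
Set SMC = demand: 48.96 + 2.70q = 214.72 - 2.46q → q* = 32.1240.
Consumer price on the demand curve at q*: 214.72 − 2.46×32.1240 = 135.6950.

P = $135.69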